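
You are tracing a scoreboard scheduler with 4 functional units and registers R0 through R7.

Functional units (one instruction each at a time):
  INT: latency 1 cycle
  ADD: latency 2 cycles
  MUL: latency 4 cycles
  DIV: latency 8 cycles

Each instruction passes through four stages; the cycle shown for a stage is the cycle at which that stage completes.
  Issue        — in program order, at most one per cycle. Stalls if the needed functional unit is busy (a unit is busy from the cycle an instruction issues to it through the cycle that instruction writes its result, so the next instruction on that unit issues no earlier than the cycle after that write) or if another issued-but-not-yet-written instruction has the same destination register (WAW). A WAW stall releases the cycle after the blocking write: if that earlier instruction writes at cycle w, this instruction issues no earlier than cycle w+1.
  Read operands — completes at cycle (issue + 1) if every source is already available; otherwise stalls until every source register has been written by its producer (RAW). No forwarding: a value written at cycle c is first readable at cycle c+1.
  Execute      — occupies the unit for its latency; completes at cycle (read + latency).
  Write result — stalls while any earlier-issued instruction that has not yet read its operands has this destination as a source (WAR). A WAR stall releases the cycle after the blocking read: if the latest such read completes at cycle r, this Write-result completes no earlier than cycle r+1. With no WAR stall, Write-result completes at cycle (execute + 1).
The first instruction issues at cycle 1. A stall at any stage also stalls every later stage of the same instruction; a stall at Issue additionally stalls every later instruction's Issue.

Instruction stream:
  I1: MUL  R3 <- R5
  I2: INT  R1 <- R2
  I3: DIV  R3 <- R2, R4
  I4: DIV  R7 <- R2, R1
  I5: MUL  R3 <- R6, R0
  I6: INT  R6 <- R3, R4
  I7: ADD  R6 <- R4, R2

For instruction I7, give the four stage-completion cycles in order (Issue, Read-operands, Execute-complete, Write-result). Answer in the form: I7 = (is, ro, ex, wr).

1) issue 1, read 2, done 6, write 7
2) issue 2, read 3, done 4, write 5
3) issue 8, read 9, done 17, write 18  <WAW R3: wait I1 write@7>
4) issue 19, read 20, done 28, write 29  <struct: DIV busy until I3 writes@18>
5) issue 20, read 21, done 25, write 26
6) issue 21, read 27, done 28, write 29  <RAW R3: wait I5 write@26>
7) issue 30, read 31, done 33, write 34  <WAW R6: wait I6 write@29>

I7 = (30, 31, 33, 34)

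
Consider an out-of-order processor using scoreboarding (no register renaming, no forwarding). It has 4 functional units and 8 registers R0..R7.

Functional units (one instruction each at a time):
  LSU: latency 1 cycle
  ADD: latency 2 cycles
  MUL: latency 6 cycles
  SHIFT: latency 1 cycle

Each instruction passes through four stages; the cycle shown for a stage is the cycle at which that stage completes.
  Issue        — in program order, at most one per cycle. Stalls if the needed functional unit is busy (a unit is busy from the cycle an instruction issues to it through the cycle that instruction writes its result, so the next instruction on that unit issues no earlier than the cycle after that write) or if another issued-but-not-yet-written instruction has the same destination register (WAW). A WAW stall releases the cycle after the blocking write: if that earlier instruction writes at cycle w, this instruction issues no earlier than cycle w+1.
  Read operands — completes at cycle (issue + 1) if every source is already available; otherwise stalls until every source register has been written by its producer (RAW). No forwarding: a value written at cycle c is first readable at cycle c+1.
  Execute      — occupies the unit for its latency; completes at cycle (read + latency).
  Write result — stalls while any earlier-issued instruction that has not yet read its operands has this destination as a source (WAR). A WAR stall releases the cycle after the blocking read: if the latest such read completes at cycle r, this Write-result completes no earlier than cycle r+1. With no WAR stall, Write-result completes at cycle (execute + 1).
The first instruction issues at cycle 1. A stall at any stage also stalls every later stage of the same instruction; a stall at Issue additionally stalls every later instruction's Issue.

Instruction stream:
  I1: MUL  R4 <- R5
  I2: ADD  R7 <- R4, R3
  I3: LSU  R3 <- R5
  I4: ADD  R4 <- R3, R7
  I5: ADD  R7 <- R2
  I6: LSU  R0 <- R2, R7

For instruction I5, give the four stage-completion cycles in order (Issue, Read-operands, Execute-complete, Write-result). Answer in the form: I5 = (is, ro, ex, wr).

I1 -> (1, 2, 8, 9)
I2 -> (2, 10, 12, 13)  // RAW R4: wait I1 write@9
I3 -> (3, 4, 5, 11)  // WAR R3: wait I2 read@10
I4 -> (14, 15, 17, 18)  // struct: ADD busy until I2 writes@13
I5 -> (19, 20, 22, 23)  // struct: ADD busy until I4 writes@18
I6 -> (20, 24, 25, 26)  // RAW R7: wait I5 write@23

I5 = (19, 20, 22, 23)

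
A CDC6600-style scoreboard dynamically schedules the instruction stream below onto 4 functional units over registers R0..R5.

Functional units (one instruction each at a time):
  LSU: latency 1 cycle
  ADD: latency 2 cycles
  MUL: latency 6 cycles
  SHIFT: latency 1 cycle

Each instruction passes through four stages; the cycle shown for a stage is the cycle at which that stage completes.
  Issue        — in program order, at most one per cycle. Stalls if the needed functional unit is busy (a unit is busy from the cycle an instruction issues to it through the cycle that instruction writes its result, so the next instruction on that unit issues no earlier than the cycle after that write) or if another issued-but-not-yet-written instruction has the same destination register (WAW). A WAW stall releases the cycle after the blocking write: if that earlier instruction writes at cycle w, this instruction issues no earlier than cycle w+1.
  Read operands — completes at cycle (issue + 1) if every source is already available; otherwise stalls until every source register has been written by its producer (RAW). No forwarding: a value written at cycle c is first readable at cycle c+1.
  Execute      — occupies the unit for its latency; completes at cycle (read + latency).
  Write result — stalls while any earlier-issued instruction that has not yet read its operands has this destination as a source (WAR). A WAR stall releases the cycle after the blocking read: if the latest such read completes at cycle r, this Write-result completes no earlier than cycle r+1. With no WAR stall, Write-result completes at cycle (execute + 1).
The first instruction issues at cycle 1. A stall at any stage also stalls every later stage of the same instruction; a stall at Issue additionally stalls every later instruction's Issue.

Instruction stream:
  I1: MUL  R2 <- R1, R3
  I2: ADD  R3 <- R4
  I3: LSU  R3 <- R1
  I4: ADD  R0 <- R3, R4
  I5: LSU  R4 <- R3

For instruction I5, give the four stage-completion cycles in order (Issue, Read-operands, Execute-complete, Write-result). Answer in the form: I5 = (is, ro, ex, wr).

I1 -> (1, 2, 8, 9)
I2 -> (2, 3, 5, 6)
I3 -> (7, 8, 9, 10)  // WAW R3: wait I2 write@6
I4 -> (8, 11, 13, 14)  // RAW R3: wait I3 write@10
I5 -> (11, 12, 13, 14)  // struct: LSU busy until I3 writes@10

I5 = (11, 12, 13, 14)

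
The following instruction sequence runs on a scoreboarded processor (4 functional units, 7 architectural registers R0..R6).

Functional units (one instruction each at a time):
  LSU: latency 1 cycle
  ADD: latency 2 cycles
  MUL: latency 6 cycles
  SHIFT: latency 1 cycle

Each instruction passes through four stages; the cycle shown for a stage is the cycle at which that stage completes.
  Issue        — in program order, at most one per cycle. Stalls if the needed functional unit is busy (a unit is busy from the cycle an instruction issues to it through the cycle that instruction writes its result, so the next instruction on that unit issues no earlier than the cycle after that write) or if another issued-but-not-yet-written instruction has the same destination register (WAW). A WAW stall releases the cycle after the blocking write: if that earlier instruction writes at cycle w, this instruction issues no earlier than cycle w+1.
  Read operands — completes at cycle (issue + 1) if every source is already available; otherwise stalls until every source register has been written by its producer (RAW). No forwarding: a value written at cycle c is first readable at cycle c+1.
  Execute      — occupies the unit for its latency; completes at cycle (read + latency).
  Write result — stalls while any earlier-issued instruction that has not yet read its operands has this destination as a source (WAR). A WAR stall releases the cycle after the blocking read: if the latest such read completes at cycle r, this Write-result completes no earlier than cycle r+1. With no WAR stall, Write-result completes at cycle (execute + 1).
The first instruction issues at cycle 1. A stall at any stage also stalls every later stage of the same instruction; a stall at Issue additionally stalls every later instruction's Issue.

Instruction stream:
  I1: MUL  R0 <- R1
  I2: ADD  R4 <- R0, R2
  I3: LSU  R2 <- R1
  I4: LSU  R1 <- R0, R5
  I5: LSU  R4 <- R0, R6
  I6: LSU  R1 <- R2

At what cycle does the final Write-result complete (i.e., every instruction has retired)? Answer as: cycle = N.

cycle = 23

c1: I1 dispatched to MUL
c2: I1 operands ready, I2 dispatched to ADD
c3: I3 dispatched to LSU
c4: I3 operands ready
c5: I3 complete
c8: I1 complete
c9: R0←I1
c10: I2 operands ready
c11: R2←I3
c12: I2 complete, I4 dispatched to LSU
c13: R4←I2, I4 operands ready
c14: I4 complete
c15: R1←I4
c16: I5 dispatched to LSU
c17: I5 operands ready
c18: I5 complete
c19: R4←I5
c20: I6 dispatched to LSU
c21: I6 operands ready
c22: I6 complete
c23: R1←I6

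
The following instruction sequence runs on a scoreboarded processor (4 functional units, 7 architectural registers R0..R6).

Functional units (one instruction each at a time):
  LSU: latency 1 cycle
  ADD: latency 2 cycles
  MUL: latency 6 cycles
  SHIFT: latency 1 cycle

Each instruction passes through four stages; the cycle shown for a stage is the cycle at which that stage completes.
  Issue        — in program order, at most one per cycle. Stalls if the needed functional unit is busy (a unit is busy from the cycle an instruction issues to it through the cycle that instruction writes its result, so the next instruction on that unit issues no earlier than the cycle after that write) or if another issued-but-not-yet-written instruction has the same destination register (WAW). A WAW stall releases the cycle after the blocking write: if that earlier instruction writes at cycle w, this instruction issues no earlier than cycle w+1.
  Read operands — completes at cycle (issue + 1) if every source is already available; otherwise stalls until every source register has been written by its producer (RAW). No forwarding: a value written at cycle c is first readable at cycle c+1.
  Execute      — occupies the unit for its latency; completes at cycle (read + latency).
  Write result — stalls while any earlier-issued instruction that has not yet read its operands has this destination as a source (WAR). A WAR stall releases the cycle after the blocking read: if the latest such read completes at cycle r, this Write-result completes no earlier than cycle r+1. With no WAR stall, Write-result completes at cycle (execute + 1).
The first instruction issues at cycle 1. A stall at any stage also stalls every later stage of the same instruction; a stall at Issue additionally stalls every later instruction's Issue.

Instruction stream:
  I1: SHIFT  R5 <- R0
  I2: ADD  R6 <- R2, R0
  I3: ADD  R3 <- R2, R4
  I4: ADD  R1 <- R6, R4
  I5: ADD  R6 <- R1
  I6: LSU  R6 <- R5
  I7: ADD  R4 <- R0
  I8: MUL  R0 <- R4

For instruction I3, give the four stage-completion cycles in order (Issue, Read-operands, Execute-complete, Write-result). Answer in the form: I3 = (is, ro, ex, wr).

I3 = (7, 8, 10, 11)

cycle 1: issue I1 (SHIFT)
cycle 2: I1 read-ops, issue I2 (ADD)
cycle 3: I1 finished on SHIFT, I2 read-ops
cycle 4: I1→R5
cycle 5: I2 finished on ADD
cycle 6: I2→R6
cycle 7: issue I3 (ADD)
cycle 8: I3 read-ops
cycle 10: I3 finished on ADD
cycle 11: I3→R3
cycle 12: issue I4 (ADD)
cycle 13: I4 read-ops
cycle 15: I4 finished on ADD
cycle 16: I4→R1
cycle 17: issue I5 (ADD)
cycle 18: I5 read-ops
cycle 20: I5 finished on ADD
cycle 21: I5→R6
cycle 22: issue I6 (LSU)
cycle 23: I6 read-ops, issue I7 (ADD)
cycle 24: I6 finished on LSU, I7 read-ops, issue I8 (MUL)
cycle 25: I6→R6
cycle 26: I7 finished on ADD
cycle 27: I7→R4
cycle 28: I8 read-ops
cycle 34: I8 finished on MUL
cycle 35: I8→R0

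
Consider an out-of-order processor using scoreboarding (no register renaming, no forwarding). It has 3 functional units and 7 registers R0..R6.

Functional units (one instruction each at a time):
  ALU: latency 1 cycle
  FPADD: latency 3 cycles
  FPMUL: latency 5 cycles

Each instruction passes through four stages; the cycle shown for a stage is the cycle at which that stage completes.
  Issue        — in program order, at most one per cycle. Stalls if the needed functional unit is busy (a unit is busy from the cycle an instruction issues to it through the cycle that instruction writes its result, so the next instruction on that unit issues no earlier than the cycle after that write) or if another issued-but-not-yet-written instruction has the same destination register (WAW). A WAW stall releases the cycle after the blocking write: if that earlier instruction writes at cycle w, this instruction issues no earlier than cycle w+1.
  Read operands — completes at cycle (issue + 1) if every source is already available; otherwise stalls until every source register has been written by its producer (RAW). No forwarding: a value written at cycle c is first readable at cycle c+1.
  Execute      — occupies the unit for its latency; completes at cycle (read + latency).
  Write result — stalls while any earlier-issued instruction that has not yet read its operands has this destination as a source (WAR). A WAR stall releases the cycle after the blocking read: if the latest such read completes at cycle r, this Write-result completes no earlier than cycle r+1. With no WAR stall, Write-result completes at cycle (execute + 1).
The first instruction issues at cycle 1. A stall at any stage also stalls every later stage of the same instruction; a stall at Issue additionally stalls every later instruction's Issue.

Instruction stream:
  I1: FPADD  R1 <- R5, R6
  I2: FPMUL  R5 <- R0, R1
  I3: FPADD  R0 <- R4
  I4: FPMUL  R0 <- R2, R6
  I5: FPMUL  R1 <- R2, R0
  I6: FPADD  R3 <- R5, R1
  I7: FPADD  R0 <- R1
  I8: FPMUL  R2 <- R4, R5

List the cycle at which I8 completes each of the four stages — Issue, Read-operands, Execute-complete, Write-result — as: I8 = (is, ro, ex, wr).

[1] I1 dispatched to FPADD
[2] I1 operands ready, I2 dispatched to FPMUL
[5] I1 complete
[6] R1←I1
[7] I2 operands ready, I3 dispatched to FPADD
[8] I3 operands ready
[11] I3 complete
[12] I2 complete, R0←I3
[13] R5←I2
[14] I4 dispatched to FPMUL
[15] I4 operands ready
[20] I4 complete
[21] R0←I4
[22] I5 dispatched to FPMUL
[23] I5 operands ready, I6 dispatched to FPADD
[28] I5 complete
[29] R1←I5
[30] I6 operands ready
[33] I6 complete
[34] R3←I6
[35] I7 dispatched to FPADD
[36] I7 operands ready, I8 dispatched to FPMUL
[37] I8 operands ready
[39] I7 complete
[40] R0←I7
[42] I8 complete
[43] R2←I8

I8 = (36, 37, 42, 43)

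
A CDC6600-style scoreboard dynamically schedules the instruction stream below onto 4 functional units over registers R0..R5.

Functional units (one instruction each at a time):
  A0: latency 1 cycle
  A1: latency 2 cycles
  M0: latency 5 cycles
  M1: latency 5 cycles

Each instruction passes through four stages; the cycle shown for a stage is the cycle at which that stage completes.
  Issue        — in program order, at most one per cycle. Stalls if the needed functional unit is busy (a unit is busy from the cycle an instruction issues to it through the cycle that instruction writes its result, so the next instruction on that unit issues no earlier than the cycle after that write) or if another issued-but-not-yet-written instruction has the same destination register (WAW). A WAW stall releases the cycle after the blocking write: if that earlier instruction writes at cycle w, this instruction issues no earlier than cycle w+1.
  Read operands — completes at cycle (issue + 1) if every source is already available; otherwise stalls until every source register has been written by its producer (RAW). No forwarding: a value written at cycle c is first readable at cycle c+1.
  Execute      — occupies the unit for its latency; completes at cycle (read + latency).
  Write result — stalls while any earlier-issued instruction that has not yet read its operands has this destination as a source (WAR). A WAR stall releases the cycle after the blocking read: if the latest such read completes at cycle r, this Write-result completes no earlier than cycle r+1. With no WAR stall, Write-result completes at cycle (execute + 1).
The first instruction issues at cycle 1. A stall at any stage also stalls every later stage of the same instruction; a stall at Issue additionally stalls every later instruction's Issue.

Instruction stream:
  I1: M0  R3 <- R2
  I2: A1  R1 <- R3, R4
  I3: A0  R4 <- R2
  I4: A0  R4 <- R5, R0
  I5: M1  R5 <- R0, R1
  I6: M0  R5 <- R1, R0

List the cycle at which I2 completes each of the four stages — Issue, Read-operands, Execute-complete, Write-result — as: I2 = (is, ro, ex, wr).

[1] I1→M0
[2] I1 RO, I2→A1
[3] I3→A0
[4] I3 RO
[5] I3 EX
[7] I1 EX
[8] I1 WR R3
[9] I2 RO
[10] I3 WR R4
[11] I2 EX, I4→A0
[12] I2 WR R1, I4 RO, I5→M1
[13] I4 EX, I5 RO
[14] I4 WR R4
[18] I5 EX
[19] I5 WR R5
[20] I6→M0
[21] I6 RO
[26] I6 EX
[27] I6 WR R5

I2 = (2, 9, 11, 12)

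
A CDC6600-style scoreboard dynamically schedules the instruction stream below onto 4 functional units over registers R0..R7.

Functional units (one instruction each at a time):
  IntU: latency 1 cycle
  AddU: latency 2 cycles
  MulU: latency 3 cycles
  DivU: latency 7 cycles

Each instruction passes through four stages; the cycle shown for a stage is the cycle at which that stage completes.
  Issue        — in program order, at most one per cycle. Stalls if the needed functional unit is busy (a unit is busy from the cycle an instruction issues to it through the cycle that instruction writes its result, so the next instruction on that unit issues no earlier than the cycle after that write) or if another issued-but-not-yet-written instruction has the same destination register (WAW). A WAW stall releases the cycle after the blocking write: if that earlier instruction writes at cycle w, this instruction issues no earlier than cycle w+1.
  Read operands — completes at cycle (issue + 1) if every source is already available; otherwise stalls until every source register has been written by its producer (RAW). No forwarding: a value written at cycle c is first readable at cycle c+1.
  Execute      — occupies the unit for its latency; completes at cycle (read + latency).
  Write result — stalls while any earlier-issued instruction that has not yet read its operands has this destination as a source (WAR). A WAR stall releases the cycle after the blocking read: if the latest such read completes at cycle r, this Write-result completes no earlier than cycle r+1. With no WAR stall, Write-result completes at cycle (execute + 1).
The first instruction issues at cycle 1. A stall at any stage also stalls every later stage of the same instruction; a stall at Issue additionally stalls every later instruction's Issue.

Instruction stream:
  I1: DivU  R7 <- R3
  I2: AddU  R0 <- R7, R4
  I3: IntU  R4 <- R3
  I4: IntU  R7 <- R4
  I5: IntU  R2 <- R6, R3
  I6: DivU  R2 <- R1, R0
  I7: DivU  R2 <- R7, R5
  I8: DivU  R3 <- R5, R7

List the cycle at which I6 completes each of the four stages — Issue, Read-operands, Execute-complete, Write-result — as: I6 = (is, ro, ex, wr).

I6 = (21, 22, 29, 30)

[1] I1 issues→DivU
[2] I1 reads, I2 issues→AddU
[3] I3 issues→IntU
[4] I3 reads
[5] I3 exec-done
[9] I1 exec-done
[10] I1 writes R7
[11] I2 reads
[12] I3 writes R4
[13] I2 exec-done, I4 issues→IntU
[14] I2 writes R0, I4 reads
[15] I4 exec-done
[16] I4 writes R7
[17] I5 issues→IntU
[18] I5 reads
[19] I5 exec-done
[20] I5 writes R2
[21] I6 issues→DivU
[22] I6 reads
[29] I6 exec-done
[30] I6 writes R2
[31] I7 issues→DivU
[32] I7 reads
[39] I7 exec-done
[40] I7 writes R2
[41] I8 issues→DivU
[42] I8 reads
[49] I8 exec-done
[50] I8 writes R3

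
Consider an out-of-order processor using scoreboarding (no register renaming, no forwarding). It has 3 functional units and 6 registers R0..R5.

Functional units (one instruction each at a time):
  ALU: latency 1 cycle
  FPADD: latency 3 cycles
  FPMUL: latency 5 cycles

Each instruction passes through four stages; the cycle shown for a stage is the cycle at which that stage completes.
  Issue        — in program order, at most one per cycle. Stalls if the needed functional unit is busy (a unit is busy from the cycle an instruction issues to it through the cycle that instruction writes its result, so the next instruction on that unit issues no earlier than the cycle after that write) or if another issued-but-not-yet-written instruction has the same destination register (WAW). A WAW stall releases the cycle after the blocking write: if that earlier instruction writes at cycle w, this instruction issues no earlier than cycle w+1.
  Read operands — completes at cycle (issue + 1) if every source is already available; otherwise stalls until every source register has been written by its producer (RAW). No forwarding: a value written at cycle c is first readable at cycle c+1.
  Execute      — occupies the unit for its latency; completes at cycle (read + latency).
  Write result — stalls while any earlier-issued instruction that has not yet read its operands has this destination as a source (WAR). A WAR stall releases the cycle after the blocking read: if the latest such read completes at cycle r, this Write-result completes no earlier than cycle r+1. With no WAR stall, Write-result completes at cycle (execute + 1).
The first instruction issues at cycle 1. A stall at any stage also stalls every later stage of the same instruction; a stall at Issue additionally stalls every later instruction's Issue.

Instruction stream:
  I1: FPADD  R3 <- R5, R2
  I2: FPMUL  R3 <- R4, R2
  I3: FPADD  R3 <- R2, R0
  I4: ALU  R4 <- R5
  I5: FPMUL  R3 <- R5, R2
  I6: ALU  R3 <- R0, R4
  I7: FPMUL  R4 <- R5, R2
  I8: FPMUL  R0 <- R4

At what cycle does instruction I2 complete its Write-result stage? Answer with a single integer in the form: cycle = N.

cycle = 14

  I1 | 1 | 2 | 5 | 6
  I2 | 7 | 8 | 13 | 14   WAW R3: wait I1 write@6
  I3 | 15 | 16 | 19 | 20   WAW R3: wait I2 write@14
  I4 | 16 | 17 | 18 | 19
  I5 | 21 | 22 | 27 | 28   WAW R3: wait I3 write@20
  I6 | 29 | 30 | 31 | 32   WAW R3: wait I5 write@28
  I7 | 30 | 31 | 36 | 37
  I8 | 38 | 39 | 44 | 45   struct: FPMUL busy until I7 writes@37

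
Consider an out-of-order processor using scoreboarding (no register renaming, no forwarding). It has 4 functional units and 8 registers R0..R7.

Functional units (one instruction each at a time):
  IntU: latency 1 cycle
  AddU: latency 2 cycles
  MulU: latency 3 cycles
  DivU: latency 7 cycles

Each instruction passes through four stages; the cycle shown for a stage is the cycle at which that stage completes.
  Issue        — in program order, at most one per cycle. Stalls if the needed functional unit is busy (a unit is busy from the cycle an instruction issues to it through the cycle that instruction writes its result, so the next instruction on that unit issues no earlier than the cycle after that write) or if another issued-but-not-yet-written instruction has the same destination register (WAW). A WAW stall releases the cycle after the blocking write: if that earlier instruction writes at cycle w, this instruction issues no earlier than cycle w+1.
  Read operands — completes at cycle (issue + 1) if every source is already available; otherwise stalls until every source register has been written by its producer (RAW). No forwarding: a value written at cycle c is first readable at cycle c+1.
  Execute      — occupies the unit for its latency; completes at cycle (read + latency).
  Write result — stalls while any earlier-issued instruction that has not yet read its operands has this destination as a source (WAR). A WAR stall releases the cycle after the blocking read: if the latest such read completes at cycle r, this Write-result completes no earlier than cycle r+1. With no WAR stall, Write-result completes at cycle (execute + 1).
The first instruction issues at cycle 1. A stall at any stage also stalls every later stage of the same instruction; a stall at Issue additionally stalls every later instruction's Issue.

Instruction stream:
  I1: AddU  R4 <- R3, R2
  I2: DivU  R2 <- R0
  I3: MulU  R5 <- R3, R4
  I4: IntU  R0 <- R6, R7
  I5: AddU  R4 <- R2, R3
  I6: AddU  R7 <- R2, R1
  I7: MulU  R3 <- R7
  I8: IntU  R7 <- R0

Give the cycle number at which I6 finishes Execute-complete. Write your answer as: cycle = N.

1) issue 1, read 2, done 4, write 5
2) issue 2, read 3, done 10, write 11
3) issue 3, read 6, done 9, write 10  <RAW R4: wait I1 write@5>
4) issue 4, read 5, done 6, write 7
5) issue 6, read 12, done 14, write 15  <struct: AddU busy until I1 writes@5 / RAW R2: wait I2 write@11>
6) issue 16, read 17, done 19, write 20  <struct: AddU busy until I5 writes@15>
7) issue 17, read 21, done 24, write 25  <RAW R7: wait I6 write@20>
8) issue 21, read 22, done 23, write 24  <WAW R7: wait I6 write@20>

cycle = 19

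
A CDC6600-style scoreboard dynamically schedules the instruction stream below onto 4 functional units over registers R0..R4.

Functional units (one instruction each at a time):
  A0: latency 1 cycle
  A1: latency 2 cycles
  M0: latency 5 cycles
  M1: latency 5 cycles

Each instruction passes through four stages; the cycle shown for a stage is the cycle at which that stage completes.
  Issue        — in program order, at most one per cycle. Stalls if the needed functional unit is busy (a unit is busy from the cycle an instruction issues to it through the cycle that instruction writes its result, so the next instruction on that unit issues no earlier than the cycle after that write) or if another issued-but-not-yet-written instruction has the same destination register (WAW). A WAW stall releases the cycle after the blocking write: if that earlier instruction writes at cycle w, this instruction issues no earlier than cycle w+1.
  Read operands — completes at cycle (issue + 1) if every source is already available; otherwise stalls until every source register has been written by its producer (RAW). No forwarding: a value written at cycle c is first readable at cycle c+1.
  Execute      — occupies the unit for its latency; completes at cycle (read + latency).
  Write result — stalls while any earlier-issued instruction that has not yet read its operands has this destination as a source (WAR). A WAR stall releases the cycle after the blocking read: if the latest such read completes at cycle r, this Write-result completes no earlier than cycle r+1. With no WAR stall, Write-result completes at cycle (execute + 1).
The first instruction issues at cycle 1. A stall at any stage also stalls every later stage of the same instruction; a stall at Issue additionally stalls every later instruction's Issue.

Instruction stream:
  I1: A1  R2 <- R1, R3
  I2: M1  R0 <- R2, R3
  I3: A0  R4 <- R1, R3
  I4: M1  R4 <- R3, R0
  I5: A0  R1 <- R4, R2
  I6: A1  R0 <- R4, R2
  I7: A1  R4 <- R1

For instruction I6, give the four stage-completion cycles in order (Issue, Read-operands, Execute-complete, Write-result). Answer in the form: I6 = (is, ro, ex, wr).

I6 = (15, 21, 23, 24)

c1: I1 issues→A1
c2: I1 reads, I2 issues→M1
c3: I3 issues→A0
c4: I1 exec-done, I3 reads
c5: I1 writes R2, I3 exec-done
c6: I2 reads, I3 writes R4
c11: I2 exec-done
c12: I2 writes R0
c13: I4 issues→M1
c14: I4 reads, I5 issues→A0
c15: I6 issues→A1
c19: I4 exec-done
c20: I4 writes R4
c21: I5 reads, I6 reads
c22: I5 exec-done
c23: I5 writes R1, I6 exec-done
c24: I6 writes R0
c25: I7 issues→A1
c26: I7 reads
c28: I7 exec-done
c29: I7 writes R4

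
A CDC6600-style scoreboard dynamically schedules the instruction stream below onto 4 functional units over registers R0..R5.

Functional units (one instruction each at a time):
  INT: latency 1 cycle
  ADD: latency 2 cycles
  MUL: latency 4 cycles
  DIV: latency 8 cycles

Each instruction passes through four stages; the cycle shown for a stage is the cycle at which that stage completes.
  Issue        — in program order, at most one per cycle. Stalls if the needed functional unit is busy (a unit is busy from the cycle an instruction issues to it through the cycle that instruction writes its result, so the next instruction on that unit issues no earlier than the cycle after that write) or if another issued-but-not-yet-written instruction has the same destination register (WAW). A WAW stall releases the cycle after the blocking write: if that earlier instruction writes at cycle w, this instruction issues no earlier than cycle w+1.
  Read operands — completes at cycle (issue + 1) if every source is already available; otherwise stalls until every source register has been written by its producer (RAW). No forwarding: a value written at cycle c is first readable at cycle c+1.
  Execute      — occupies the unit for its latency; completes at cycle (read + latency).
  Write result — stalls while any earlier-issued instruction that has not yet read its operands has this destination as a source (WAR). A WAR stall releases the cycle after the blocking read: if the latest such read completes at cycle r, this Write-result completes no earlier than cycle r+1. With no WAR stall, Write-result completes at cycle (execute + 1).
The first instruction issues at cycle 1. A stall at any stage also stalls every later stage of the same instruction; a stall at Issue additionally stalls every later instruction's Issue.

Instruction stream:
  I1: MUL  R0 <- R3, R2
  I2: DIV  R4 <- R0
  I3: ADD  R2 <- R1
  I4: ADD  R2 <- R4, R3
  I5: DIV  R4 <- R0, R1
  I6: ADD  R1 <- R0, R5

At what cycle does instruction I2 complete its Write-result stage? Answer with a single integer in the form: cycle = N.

I1 -> (1, 2, 6, 7)
I2 -> (2, 8, 16, 17)  // RAW R0: wait I1 write@7
I3 -> (3, 4, 6, 7)
I4 -> (8, 18, 20, 21)  // struct: ADD busy until I3 writes@7, RAW R4: wait I2 write@17
I5 -> (18, 19, 27, 28)  // struct: DIV busy until I2 writes@17
I6 -> (22, 23, 25, 26)  // struct: ADD busy until I4 writes@21

cycle = 17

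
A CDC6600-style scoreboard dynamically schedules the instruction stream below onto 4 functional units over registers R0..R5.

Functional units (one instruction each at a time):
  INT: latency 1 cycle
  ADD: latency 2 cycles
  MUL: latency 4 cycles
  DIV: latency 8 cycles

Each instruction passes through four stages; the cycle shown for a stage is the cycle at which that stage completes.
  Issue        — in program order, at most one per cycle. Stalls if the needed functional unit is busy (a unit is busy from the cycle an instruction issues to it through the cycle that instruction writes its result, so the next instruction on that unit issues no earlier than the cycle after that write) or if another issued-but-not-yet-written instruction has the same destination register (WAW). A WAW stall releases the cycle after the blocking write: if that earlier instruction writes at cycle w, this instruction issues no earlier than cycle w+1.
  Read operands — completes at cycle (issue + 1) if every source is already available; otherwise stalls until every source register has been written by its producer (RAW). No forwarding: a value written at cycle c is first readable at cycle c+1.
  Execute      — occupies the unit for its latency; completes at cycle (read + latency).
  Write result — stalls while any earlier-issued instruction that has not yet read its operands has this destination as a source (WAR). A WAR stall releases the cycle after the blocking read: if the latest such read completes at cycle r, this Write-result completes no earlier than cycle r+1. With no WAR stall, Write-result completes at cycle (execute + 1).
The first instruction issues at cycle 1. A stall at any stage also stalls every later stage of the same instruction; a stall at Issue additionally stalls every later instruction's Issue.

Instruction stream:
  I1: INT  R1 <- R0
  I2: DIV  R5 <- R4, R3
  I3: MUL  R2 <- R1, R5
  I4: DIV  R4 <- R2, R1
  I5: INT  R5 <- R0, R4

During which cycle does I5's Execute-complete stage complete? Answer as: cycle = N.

cycle 1: I1 issues→INT
cycle 2: I1 reads · I2 issues→DIV
cycle 3: I1 exec-done · I2 reads · I3 issues→MUL
cycle 4: I1 writes R1
cycle 11: I2 exec-done
cycle 12: I2 writes R5
cycle 13: I3 reads · I4 issues→DIV
cycle 14: I5 issues→INT
cycle 17: I3 exec-done
cycle 18: I3 writes R2
cycle 19: I4 reads
cycle 27: I4 exec-done
cycle 28: I4 writes R4
cycle 29: I5 reads
cycle 30: I5 exec-done
cycle 31: I5 writes R5

cycle = 30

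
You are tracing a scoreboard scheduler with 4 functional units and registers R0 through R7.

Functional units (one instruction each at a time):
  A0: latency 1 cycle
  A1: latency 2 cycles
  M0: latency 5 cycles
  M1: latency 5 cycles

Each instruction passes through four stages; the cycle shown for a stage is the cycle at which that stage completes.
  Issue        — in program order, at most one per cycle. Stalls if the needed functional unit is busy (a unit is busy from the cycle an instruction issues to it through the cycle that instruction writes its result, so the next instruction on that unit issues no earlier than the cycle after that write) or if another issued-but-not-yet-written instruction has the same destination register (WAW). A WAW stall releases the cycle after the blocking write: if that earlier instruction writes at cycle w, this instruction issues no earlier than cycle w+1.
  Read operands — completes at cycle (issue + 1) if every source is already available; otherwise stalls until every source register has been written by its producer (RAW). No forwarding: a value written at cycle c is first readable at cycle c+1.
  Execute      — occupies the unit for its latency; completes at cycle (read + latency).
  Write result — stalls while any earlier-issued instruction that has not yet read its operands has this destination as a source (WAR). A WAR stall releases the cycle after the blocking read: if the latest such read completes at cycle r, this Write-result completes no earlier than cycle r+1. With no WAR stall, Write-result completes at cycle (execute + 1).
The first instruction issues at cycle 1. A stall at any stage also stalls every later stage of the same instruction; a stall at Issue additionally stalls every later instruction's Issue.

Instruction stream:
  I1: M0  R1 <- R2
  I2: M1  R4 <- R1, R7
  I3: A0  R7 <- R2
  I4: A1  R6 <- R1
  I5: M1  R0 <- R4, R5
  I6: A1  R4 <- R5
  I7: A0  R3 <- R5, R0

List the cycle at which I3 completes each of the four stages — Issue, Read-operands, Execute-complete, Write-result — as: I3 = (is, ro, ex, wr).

[1] I1→M0
[2] I1 RO; I2→M1
[3] I3→A0
[4] I3 RO; I4→A1
[5] I3 EX
[7] I1 EX
[8] I1 WR R1
[9] I2 RO; I4 RO
[10] I3 WR R7
[11] I4 EX
[12] I4 WR R6
[14] I2 EX
[15] I2 WR R4
[16] I5→M1
[17] I5 RO; I6→A1
[18] I6 RO; I7→A0
[20] I6 EX
[21] I6 WR R4
[22] I5 EX
[23] I5 WR R0
[24] I7 RO
[25] I7 EX
[26] I7 WR R3

I3 = (3, 4, 5, 10)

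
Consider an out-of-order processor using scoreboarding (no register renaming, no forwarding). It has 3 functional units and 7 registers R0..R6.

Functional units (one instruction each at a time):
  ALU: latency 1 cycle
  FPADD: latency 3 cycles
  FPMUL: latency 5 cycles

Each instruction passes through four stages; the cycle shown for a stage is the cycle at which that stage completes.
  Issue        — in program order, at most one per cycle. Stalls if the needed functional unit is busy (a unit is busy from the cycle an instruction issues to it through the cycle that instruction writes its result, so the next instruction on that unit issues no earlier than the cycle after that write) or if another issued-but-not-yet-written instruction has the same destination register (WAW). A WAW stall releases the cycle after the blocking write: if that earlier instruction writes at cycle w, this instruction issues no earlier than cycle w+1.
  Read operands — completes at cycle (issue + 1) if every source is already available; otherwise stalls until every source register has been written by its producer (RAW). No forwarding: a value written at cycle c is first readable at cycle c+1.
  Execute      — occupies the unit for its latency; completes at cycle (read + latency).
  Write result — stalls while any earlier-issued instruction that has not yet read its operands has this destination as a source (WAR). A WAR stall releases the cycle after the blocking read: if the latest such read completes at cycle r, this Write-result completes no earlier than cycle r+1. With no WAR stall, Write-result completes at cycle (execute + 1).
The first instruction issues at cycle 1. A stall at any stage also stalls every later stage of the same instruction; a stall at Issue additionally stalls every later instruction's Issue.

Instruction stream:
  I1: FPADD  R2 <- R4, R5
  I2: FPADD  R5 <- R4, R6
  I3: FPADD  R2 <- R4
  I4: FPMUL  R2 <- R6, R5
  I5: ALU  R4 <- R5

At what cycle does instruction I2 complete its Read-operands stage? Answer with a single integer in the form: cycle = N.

[1] issue I1 (FPADD)
[2] I1 read-ops
[5] I1 finished on FPADD
[6] I1→R2
[7] issue I2 (FPADD)
[8] I2 read-ops
[11] I2 finished on FPADD
[12] I2→R5
[13] issue I3 (FPADD)
[14] I3 read-ops
[17] I3 finished on FPADD
[18] I3→R2
[19] issue I4 (FPMUL)
[20] I4 read-ops; issue I5 (ALU)
[21] I5 read-ops
[22] I5 finished on ALU
[23] I5→R4
[25] I4 finished on FPMUL
[26] I4→R2

cycle = 8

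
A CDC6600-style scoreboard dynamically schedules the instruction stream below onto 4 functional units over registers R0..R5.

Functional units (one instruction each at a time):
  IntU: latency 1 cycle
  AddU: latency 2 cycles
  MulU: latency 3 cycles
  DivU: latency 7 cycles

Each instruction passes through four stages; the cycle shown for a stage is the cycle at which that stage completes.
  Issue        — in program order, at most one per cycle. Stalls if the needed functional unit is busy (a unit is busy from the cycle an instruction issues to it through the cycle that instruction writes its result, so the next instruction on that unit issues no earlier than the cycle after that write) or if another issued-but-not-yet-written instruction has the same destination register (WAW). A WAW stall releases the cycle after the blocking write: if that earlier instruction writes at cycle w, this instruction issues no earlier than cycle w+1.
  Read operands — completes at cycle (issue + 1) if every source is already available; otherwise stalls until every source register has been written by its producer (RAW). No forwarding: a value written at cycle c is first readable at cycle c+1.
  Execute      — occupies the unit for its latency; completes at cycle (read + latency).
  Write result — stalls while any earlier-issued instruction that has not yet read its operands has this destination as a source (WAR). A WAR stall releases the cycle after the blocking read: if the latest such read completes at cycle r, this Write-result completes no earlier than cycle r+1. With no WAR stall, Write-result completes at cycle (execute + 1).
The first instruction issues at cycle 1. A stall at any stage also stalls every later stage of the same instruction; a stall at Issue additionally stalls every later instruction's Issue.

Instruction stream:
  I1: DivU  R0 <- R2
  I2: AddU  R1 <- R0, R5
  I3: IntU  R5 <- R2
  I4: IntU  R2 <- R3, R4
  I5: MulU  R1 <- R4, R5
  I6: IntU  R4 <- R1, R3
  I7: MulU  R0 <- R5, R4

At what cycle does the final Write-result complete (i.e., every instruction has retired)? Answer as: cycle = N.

I1  is:1  ro:2  ex:9  wr:10
I2  is:2  ro:11  ex:13  wr:14  — RAW R0: wait I1 write@10
I3  is:3  ro:4  ex:5  wr:12  — WAR R5: wait I2 read@11
I4  is:13  ro:14  ex:15  wr:16  — struct: IntU busy until I3 writes@12
I5  is:15  ro:16  ex:19  wr:20  — WAW R1: wait I2 write@14
I6  is:17  ro:21  ex:22  wr:23  — struct: IntU busy until I4 writes@16, RAW R1: wait I5 write@20
I7  is:21  ro:24  ex:27  wr:28  — struct: MulU busy until I5 writes@20, RAW R4: wait I6 write@23

cycle = 28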